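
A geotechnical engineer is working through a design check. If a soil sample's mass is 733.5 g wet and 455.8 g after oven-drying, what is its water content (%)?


Using w = (m_wet - m_dry) / m_dry * 100
m_wet - m_dry = 733.5 - 455.8 = 277.7 g
w = 277.7 / 455.8 * 100
w = 60.93 %


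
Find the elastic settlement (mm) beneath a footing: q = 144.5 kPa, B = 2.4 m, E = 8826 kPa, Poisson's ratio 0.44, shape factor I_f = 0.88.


Result: 27.884 mm

Derivation:
Using Se = q * B * (1 - nu^2) * I_f / E
1 - nu^2 = 1 - 0.44^2 = 0.8064
Se = 144.5 * 2.4 * 0.8064 * 0.88 / 8826
Se = 0.027884 m
Convert to mm: Se = 0.027884 * 1000 = 27.884 mm


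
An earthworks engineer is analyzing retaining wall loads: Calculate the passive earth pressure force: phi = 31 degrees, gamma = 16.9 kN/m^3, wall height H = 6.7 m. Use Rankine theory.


Result: 1185.01 kN/m

Derivation:
Compute passive earth pressure coefficient:
Kp = tan^2(45 + phi/2) = tan^2(60.5) = 3.124035
Compute passive force:
Pp = 0.5 * Kp * gamma * H^2
Pp = 0.5 * 3.124035 * 16.9 * 6.7^2
Pp = 1185.01 kN/m


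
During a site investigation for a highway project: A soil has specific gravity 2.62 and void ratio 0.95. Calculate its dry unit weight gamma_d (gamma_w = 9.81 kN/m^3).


Using gamma_d = Gs * gamma_w / (1 + e)
gamma_d = 2.62 * 9.81 / (1 + 0.95)
gamma_d = 2.62 * 9.81 / 1.95
gamma_d = 13.181 kN/m^3


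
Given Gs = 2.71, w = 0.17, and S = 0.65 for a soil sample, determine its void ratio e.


Using the relation e = Gs * w / S
e = 2.71 * 0.17 / 0.65
e = 0.7088


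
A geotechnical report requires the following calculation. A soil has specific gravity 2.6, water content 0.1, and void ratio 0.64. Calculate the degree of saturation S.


Using S = Gs * w / e
S = 2.6 * 0.1 / 0.64
S = 0.4062


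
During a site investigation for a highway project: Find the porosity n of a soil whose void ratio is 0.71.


Using the relation n = e / (1 + e)
n = 0.71 / (1 + 0.71)
n = 0.71 / 1.71
n = 0.4152


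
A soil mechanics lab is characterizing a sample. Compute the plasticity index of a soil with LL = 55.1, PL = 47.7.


Result: 7.4

Derivation:
Using PI = LL - PL
PI = 55.1 - 47.7
PI = 7.4


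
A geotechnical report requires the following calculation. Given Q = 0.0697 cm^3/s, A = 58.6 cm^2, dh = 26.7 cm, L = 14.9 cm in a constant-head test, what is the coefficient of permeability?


Compute hydraulic gradient:
i = dh / L = 26.7 / 14.9 = 1.79195
Then apply Darcy's law:
k = Q / (A * i)
k = 0.0697 / (58.6 * 1.79195)
k = 0.0697 / 105.008
k = 0.000664 cm/s


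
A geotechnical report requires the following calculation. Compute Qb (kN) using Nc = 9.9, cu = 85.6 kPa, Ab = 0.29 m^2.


Using Qb = Nc * cu * Ab
Qb = 9.9 * 85.6 * 0.29
Qb = 245.76 kN


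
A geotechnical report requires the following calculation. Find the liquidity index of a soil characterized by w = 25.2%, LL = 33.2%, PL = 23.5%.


First compute the plasticity index:
PI = LL - PL = 33.2 - 23.5 = 9.7
Then compute the liquidity index:
LI = (w - PL) / PI
LI = (25.2 - 23.5) / 9.7
LI = 0.175


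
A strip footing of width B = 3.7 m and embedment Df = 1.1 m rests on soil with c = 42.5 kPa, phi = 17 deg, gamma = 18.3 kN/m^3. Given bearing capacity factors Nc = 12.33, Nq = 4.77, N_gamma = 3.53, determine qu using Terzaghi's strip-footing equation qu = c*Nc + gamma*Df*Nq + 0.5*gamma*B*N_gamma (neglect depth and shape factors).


Result: 739.55 kPa

Derivation:
Compute qu = c*Nc + gamma*Df*Nq + 0.5*gamma*B*N_gamma
Term 1: 42.5 * 12.33 = 524.025
Term 2: 18.3 * 1.1 * 4.77 = 96.0201
Term 3: 0.5 * 18.3 * 3.7 * 3.53 = 119.50815
qu = 524.025 + 96.0201 + 119.50815
qu = 739.55 kPa


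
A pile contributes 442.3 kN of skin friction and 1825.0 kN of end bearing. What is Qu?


Using Qu = Qf + Qb
Qu = 442.3 + 1825.0
Qu = 2267.3 kN


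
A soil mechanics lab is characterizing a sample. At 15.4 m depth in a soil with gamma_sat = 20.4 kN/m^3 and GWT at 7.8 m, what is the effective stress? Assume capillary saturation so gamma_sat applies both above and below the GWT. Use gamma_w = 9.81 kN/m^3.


Total stress = gamma_sat * depth
sigma = 20.4 * 15.4 = 314.16 kPa
Pore water pressure u = gamma_w * (depth - d_wt)
u = 9.81 * (15.4 - 7.8) = 74.556 kPa
Effective stress = sigma - u
sigma' = 314.16 - 74.556 = 239.6 kPa


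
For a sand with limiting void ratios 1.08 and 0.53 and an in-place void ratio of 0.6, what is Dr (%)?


Using Dr = (e_max - e) / (e_max - e_min) * 100
e_max - e = 1.08 - 0.6 = 0.48
e_max - e_min = 1.08 - 0.53 = 0.55
Dr = 0.48 / 0.55 * 100
Dr = 87.27 %


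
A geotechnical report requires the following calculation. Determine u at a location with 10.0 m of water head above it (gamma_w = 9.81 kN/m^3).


Using u = gamma_w * h_w
u = 9.81 * 10.0
u = 98.1 kPa


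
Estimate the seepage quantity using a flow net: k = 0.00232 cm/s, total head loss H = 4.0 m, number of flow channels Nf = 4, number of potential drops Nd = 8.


Result: 4.64e-05 m^3/s per m

Derivation:
Convert k to m/s for unit consistency with H:
k = 0.00232 cm/s = 0.00232 / 100 m/s = 2.32e-05 m/s
Using q = k * H * Nf / Nd
Nf / Nd = 4 / 8 = 0.5
q = 2.32e-05 * 4.0 * 0.5
q = 4.64e-05 m^3/s per m


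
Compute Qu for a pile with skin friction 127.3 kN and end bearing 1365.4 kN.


Using Qu = Qf + Qb
Qu = 127.3 + 1365.4
Qu = 1492.7 kN


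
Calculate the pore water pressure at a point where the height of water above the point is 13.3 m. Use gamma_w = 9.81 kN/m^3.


Using u = gamma_w * h_w
u = 9.81 * 13.3
u = 130.47 kPa


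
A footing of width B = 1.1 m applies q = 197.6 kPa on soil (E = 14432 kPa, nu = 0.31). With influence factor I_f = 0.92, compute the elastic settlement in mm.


Result: 12.525 mm

Derivation:
Using Se = q * B * (1 - nu^2) * I_f / E
1 - nu^2 = 1 - 0.31^2 = 0.9039
Se = 197.6 * 1.1 * 0.9039 * 0.92 / 14432
Se = 0.012525 m
Convert to mm: Se = 0.012525 * 1000 = 12.525 mm


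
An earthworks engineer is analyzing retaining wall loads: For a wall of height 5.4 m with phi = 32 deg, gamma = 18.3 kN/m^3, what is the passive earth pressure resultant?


Compute passive earth pressure coefficient:
Kp = tan^2(45 + phi/2) = tan^2(61.0) = 3.254588
Compute passive force:
Pp = 0.5 * Kp * gamma * H^2
Pp = 0.5 * 3.254588 * 18.3 * 5.4^2
Pp = 868.37 kN/m


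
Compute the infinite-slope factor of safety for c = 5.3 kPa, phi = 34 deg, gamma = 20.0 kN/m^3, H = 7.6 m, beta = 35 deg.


Result: 1.038

Derivation:
Using Fs = c / (gamma*H*sin(beta)*cos(beta)) + tan(phi)/tan(beta)
Cohesion contribution = 5.3 / (20.0*7.6*sin(35)*cos(35))
Cohesion contribution = 0.0742124
Friction contribution = tan(34)/tan(35) = 0.963298
Fs = 0.0742124 + 0.963298
Fs = 1.038


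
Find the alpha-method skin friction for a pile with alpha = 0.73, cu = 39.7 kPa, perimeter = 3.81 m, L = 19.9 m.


Using Qs = alpha * cu * perimeter * L
Qs = 0.73 * 39.7 * 3.81 * 19.9
Qs = 2197.31 kN


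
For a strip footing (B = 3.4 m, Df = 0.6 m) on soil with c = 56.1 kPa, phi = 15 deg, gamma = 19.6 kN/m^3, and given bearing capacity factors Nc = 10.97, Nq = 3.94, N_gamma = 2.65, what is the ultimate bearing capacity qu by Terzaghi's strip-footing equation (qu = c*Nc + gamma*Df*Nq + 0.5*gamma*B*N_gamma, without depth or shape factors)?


Result: 750.05 kPa

Derivation:
Compute qu = c*Nc + gamma*Df*Nq + 0.5*gamma*B*N_gamma
Term 1: 56.1 * 10.97 = 615.417
Term 2: 19.6 * 0.6 * 3.94 = 46.3344
Term 3: 0.5 * 19.6 * 3.4 * 2.65 = 88.298
qu = 615.417 + 46.3344 + 88.298
qu = 750.05 kPa


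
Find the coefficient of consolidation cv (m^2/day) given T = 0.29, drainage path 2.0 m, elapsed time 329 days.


Using cv = T * H_dr^2 / t
H_dr^2 = 2.0^2 = 4.0
cv = 0.29 * 4.0 / 329
cv = 0.00353 m^2/day


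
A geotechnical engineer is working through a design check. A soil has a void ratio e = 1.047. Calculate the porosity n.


Using the relation n = e / (1 + e)
n = 1.047 / (1 + 1.047)
n = 1.047 / 2.047
n = 0.5115


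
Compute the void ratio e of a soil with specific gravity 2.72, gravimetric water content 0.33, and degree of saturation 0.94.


Using the relation e = Gs * w / S
e = 2.72 * 0.33 / 0.94
e = 0.9549


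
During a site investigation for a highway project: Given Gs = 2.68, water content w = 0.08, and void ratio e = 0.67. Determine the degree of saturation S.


Using S = Gs * w / e
S = 2.68 * 0.08 / 0.67
S = 0.32


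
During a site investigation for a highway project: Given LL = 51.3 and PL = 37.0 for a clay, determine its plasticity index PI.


Using PI = LL - PL
PI = 51.3 - 37.0
PI = 14.3


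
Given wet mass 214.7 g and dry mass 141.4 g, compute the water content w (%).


Using w = (m_wet - m_dry) / m_dry * 100
m_wet - m_dry = 214.7 - 141.4 = 73.3 g
w = 73.3 / 141.4 * 100
w = 51.84 %


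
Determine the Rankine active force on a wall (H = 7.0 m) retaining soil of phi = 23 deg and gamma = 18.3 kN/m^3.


Compute active earth pressure coefficient:
Ka = tan^2(45 - phi/2) = tan^2(33.5) = 0.438092
Compute active force:
Pa = 0.5 * Ka * gamma * H^2
Pa = 0.5 * 0.438092 * 18.3 * 7.0^2
Pa = 196.42 kN/m


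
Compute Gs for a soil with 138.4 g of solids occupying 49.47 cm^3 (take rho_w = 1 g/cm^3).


Using Gs = m_s / (V_s * rho_w)
Since rho_w = 1 g/cm^3:
Gs = 138.4 / 49.47
Gs = 2.798


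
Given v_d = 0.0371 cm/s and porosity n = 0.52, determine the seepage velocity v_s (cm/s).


Using v_s = v_d / n
v_s = 0.0371 / 0.52
v_s = 0.07135 cm/s


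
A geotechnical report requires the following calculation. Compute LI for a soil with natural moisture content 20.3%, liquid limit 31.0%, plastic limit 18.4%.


First compute the plasticity index:
PI = LL - PL = 31.0 - 18.4 = 12.6
Then compute the liquidity index:
LI = (w - PL) / PI
LI = (20.3 - 18.4) / 12.6
LI = 0.151


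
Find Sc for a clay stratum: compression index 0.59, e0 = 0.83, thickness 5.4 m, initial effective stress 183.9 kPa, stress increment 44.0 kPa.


Using Sc = Cc * H / (1 + e0) * log10((sigma0 + delta_sigma) / sigma0)
Stress ratio = (183.9 + 44.0) / 183.9 = 1.23926
log10(1.23926) = 0.0931626
Cc * H / (1 + e0) = 0.59 * 5.4 / (1 + 0.83) = 1.74098
Sc = 1.74098 * 0.0931626
Sc = 0.1622 m


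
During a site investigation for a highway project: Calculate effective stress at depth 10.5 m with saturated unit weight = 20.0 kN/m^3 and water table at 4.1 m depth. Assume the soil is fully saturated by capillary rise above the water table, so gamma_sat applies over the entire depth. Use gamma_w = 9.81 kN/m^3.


Result: 147.22 kPa

Derivation:
Total stress = gamma_sat * depth
sigma = 20.0 * 10.5 = 210.0 kPa
Pore water pressure u = gamma_w * (depth - d_wt)
u = 9.81 * (10.5 - 4.1) = 62.784 kPa
Effective stress = sigma - u
sigma' = 210.0 - 62.784 = 147.22 kPa


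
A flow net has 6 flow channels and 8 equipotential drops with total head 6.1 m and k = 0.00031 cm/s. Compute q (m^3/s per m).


Result: 1.418e-05 m^3/s per m

Derivation:
Convert k to m/s for unit consistency with H:
k = 0.00031 cm/s = 0.00031 / 100 m/s = 3.1e-06 m/s
Using q = k * H * Nf / Nd
Nf / Nd = 6 / 8 = 0.75
q = 3.1e-06 * 6.1 * 0.75
q = 1.418e-05 m^3/s per m


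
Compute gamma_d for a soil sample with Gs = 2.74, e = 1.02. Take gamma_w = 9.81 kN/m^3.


Result: 13.307 kN/m^3

Derivation:
Using gamma_d = Gs * gamma_w / (1 + e)
gamma_d = 2.74 * 9.81 / (1 + 1.02)
gamma_d = 2.74 * 9.81 / 2.02
gamma_d = 13.307 kN/m^3


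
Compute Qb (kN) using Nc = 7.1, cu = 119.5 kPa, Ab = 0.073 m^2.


Using Qb = Nc * cu * Ab
Qb = 7.1 * 119.5 * 0.073
Qb = 61.94 kN


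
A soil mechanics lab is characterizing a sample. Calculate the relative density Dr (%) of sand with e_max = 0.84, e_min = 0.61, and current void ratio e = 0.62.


Using Dr = (e_max - e) / (e_max - e_min) * 100
e_max - e = 0.84 - 0.62 = 0.22
e_max - e_min = 0.84 - 0.61 = 0.23
Dr = 0.22 / 0.23 * 100
Dr = 95.65 %


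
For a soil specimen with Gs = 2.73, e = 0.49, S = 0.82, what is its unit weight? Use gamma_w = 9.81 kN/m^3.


Using gamma = gamma_w * (Gs + S*e) / (1 + e)
Numerator: Gs + S*e = 2.73 + 0.82*0.49 = 3.1318
Denominator: 1 + e = 1 + 0.49 = 1.49
gamma = 9.81 * 3.1318 / 1.49
gamma = 20.619 kN/m^3


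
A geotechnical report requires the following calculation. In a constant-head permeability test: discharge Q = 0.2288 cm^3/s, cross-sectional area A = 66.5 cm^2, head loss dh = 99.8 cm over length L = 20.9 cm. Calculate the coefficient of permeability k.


Compute hydraulic gradient:
i = dh / L = 99.8 / 20.9 = 4.77512
Then apply Darcy's law:
k = Q / (A * i)
k = 0.2288 / (66.5 * 4.77512)
k = 0.2288 / 317.545
k = 0.000721 cm/s


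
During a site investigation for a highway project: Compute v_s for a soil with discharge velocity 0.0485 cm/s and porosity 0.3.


Using v_s = v_d / n
v_s = 0.0485 / 0.3
v_s = 0.16167 cm/s


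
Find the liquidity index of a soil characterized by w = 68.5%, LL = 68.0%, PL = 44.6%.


First compute the plasticity index:
PI = LL - PL = 68.0 - 44.6 = 23.4
Then compute the liquidity index:
LI = (w - PL) / PI
LI = (68.5 - 44.6) / 23.4
LI = 1.021


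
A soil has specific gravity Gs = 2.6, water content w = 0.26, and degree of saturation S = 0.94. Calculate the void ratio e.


Result: 0.7191

Derivation:
Using the relation e = Gs * w / S
e = 2.6 * 0.26 / 0.94
e = 0.7191


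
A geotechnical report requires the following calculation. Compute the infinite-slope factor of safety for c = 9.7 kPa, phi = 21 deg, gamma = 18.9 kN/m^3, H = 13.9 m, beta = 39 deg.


Result: 0.55

Derivation:
Using Fs = c / (gamma*H*sin(beta)*cos(beta)) + tan(phi)/tan(beta)
Cohesion contribution = 9.7 / (18.9*13.9*sin(39)*cos(39))
Cohesion contribution = 0.0754954
Friction contribution = tan(21)/tan(39) = 0.474033
Fs = 0.0754954 + 0.474033
Fs = 0.55


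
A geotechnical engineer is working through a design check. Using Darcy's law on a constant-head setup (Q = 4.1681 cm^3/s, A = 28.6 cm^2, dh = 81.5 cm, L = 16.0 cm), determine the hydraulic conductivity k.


Compute hydraulic gradient:
i = dh / L = 81.5 / 16.0 = 5.09375
Then apply Darcy's law:
k = Q / (A * i)
k = 4.1681 / (28.6 * 5.09375)
k = 4.1681 / 145.681
k = 0.028611 cm/s


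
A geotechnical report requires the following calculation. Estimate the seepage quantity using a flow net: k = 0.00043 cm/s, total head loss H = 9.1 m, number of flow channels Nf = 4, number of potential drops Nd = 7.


Convert k to m/s for unit consistency with H:
k = 0.00043 cm/s = 0.00043 / 100 m/s = 4.3e-06 m/s
Using q = k * H * Nf / Nd
Nf / Nd = 4 / 7 = 0.5714
q = 4.3e-06 * 9.1 * 0.5714
q = 2.236e-05 m^3/s per m


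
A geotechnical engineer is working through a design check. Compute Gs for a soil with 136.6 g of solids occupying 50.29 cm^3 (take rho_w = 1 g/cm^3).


Using Gs = m_s / (V_s * rho_w)
Since rho_w = 1 g/cm^3:
Gs = 136.6 / 50.29
Gs = 2.716


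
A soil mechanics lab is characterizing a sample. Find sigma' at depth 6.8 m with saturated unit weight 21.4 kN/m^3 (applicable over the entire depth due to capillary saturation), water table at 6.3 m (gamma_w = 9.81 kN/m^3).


Total stress = gamma_sat * depth
sigma = 21.4 * 6.8 = 145.52 kPa
Pore water pressure u = gamma_w * (depth - d_wt)
u = 9.81 * (6.8 - 6.3) = 4.905 kPa
Effective stress = sigma - u
sigma' = 145.52 - 4.905 = 140.62 kPa


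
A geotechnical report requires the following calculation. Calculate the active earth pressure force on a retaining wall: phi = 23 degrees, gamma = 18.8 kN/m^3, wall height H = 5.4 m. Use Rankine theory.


Compute active earth pressure coefficient:
Ka = tan^2(45 - phi/2) = tan^2(33.5) = 0.438092
Compute active force:
Pa = 0.5 * Ka * gamma * H^2
Pa = 0.5 * 0.438092 * 18.8 * 5.4^2
Pa = 120.08 kN/m


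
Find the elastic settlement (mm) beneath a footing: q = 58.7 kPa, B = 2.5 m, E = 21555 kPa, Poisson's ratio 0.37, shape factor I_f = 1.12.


Using Se = q * B * (1 - nu^2) * I_f / E
1 - nu^2 = 1 - 0.37^2 = 0.8631
Se = 58.7 * 2.5 * 0.8631 * 1.12 / 21555
Se = 0.006581 m
Convert to mm: Se = 0.006581 * 1000 = 6.581 mm


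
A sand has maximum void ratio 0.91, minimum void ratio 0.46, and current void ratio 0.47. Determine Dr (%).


Using Dr = (e_max - e) / (e_max - e_min) * 100
e_max - e = 0.91 - 0.47 = 0.44
e_max - e_min = 0.91 - 0.46 = 0.45
Dr = 0.44 / 0.45 * 100
Dr = 97.78 %


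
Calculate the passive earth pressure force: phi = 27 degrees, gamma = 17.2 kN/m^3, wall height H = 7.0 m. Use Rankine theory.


Result: 1122.16 kN/m

Derivation:
Compute passive earth pressure coefficient:
Kp = tan^2(45 + phi/2) = tan^2(58.5) = 2.66294
Compute passive force:
Pp = 0.5 * Kp * gamma * H^2
Pp = 0.5 * 2.66294 * 17.2 * 7.0^2
Pp = 1122.16 kN/m


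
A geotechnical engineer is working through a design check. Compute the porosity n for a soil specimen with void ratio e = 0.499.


Using the relation n = e / (1 + e)
n = 0.499 / (1 + 0.499)
n = 0.499 / 1.499
n = 0.3329


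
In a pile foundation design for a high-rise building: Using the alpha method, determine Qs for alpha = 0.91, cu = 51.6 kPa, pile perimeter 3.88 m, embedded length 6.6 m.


Result: 1202.45 kN

Derivation:
Using Qs = alpha * cu * perimeter * L
Qs = 0.91 * 51.6 * 3.88 * 6.6
Qs = 1202.45 kN


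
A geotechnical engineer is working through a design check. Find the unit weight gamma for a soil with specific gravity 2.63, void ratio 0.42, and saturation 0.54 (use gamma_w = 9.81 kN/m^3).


Using gamma = gamma_w * (Gs + S*e) / (1 + e)
Numerator: Gs + S*e = 2.63 + 0.54*0.42 = 2.8568
Denominator: 1 + e = 1 + 0.42 = 1.42
gamma = 9.81 * 2.8568 / 1.42
gamma = 19.736 kN/m^3


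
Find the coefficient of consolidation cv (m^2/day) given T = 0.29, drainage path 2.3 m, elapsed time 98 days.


Using cv = T * H_dr^2 / t
H_dr^2 = 2.3^2 = 5.29
cv = 0.29 * 5.29 / 98
cv = 0.01565 m^2/day


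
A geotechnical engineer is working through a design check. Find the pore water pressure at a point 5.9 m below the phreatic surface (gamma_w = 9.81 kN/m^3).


Using u = gamma_w * h_w
u = 9.81 * 5.9
u = 57.88 kPa


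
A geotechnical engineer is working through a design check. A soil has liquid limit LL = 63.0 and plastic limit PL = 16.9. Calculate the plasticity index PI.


Result: 46.1

Derivation:
Using PI = LL - PL
PI = 63.0 - 16.9
PI = 46.1


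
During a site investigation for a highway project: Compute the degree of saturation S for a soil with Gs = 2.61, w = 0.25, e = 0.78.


Result: 0.8365

Derivation:
Using S = Gs * w / e
S = 2.61 * 0.25 / 0.78
S = 0.8365


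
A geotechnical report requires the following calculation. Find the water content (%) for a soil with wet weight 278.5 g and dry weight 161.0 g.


Result: 72.98 %

Derivation:
Using w = (m_wet - m_dry) / m_dry * 100
m_wet - m_dry = 278.5 - 161.0 = 117.5 g
w = 117.5 / 161.0 * 100
w = 72.98 %


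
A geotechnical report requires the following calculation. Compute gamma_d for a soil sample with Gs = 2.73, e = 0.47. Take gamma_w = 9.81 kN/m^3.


Result: 18.219 kN/m^3

Derivation:
Using gamma_d = Gs * gamma_w / (1 + e)
gamma_d = 2.73 * 9.81 / (1 + 0.47)
gamma_d = 2.73 * 9.81 / 1.47
gamma_d = 18.219 kN/m^3


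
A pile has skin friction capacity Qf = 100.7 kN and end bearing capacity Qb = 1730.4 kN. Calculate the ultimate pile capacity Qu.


Result: 1831.1 kN

Derivation:
Using Qu = Qf + Qb
Qu = 100.7 + 1730.4
Qu = 1831.1 kN


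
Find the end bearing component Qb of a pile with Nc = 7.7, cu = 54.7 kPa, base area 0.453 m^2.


Using Qb = Nc * cu * Ab
Qb = 7.7 * 54.7 * 0.453
Qb = 190.8 kN


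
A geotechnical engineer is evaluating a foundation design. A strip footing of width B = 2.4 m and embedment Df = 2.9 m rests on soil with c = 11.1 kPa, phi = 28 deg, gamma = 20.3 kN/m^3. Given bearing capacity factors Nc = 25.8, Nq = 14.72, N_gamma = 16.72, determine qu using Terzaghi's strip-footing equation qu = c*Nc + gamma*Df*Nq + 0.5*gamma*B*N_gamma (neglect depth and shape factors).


Compute qu = c*Nc + gamma*Df*Nq + 0.5*gamma*B*N_gamma
Term 1: 11.1 * 25.8 = 286.38
Term 2: 20.3 * 2.9 * 14.72 = 866.5664
Term 3: 0.5 * 20.3 * 2.4 * 16.72 = 407.2992
qu = 286.38 + 866.5664 + 407.2992
qu = 1560.25 kPa


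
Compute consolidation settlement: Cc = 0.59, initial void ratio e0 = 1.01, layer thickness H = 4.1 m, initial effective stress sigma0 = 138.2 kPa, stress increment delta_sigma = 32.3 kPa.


Using Sc = Cc * H / (1 + e0) * log10((sigma0 + delta_sigma) / sigma0)
Stress ratio = (138.2 + 32.3) / 138.2 = 1.23372
log10(1.23372) = 0.0912163
Cc * H / (1 + e0) = 0.59 * 4.1 / (1 + 1.01) = 1.20348
Sc = 1.20348 * 0.0912163
Sc = 0.1098 m


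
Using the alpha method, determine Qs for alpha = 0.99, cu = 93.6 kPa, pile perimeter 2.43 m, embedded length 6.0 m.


Result: 1351.04 kN

Derivation:
Using Qs = alpha * cu * perimeter * L
Qs = 0.99 * 93.6 * 2.43 * 6.0
Qs = 1351.04 kN


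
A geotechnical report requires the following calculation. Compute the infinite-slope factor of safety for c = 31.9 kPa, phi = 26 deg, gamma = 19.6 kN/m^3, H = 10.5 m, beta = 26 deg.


Using Fs = c / (gamma*H*sin(beta)*cos(beta)) + tan(phi)/tan(beta)
Cohesion contribution = 31.9 / (19.6*10.5*sin(26)*cos(26))
Cohesion contribution = 0.393408
Friction contribution = tan(26)/tan(26) = 1
Fs = 0.393408 + 1
Fs = 1.393


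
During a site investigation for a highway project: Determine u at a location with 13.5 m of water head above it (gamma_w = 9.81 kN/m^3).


Using u = gamma_w * h_w
u = 9.81 * 13.5
u = 132.44 kPa


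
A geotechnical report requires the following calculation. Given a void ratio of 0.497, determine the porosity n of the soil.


Using the relation n = e / (1 + e)
n = 0.497 / (1 + 0.497)
n = 0.497 / 1.497
n = 0.332


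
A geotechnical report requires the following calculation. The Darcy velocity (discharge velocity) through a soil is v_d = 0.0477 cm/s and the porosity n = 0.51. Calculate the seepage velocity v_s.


Using v_s = v_d / n
v_s = 0.0477 / 0.51
v_s = 0.09353 cm/s


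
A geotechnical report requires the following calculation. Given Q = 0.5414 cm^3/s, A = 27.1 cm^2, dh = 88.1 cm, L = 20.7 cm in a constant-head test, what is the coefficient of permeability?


Result: 0.004694 cm/s

Derivation:
Compute hydraulic gradient:
i = dh / L = 88.1 / 20.7 = 4.25604
Then apply Darcy's law:
k = Q / (A * i)
k = 0.5414 / (27.1 * 4.25604)
k = 0.5414 / 115.339
k = 0.004694 cm/s


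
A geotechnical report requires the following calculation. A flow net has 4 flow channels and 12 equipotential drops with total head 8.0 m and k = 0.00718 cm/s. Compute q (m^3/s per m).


Convert k to m/s for unit consistency with H:
k = 0.00718 cm/s = 0.00718 / 100 m/s = 7.18e-05 m/s
Using q = k * H * Nf / Nd
Nf / Nd = 4 / 12 = 0.3333
q = 7.18e-05 * 8.0 * 0.3333
q = 0.0001915 m^3/s per m


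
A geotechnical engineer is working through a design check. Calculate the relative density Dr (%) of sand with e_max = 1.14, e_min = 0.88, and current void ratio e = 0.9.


Result: 92.31 %

Derivation:
Using Dr = (e_max - e) / (e_max - e_min) * 100
e_max - e = 1.14 - 0.9 = 0.24
e_max - e_min = 1.14 - 0.88 = 0.26
Dr = 0.24 / 0.26 * 100
Dr = 92.31 %


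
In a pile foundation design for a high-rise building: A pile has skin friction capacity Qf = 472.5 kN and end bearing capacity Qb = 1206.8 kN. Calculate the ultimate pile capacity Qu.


Using Qu = Qf + Qb
Qu = 472.5 + 1206.8
Qu = 1679.3 kN


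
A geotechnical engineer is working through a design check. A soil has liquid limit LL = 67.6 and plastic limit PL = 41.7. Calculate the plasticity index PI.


Using PI = LL - PL
PI = 67.6 - 41.7
PI = 25.9


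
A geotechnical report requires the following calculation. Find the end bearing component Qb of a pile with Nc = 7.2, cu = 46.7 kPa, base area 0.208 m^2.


Using Qb = Nc * cu * Ab
Qb = 7.2 * 46.7 * 0.208
Qb = 69.94 kN


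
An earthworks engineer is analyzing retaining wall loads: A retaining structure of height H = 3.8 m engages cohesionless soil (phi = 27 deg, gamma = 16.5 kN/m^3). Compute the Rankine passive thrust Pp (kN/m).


Result: 317.24 kN/m

Derivation:
Compute passive earth pressure coefficient:
Kp = tan^2(45 + phi/2) = tan^2(58.5) = 2.66294
Compute passive force:
Pp = 0.5 * Kp * gamma * H^2
Pp = 0.5 * 2.66294 * 16.5 * 3.8^2
Pp = 317.24 kN/m


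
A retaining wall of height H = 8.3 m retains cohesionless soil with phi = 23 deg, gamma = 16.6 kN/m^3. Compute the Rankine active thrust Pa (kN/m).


Compute active earth pressure coefficient:
Ka = tan^2(45 - phi/2) = tan^2(33.5) = 0.438092
Compute active force:
Pa = 0.5 * Ka * gamma * H^2
Pa = 0.5 * 0.438092 * 16.6 * 8.3^2
Pa = 250.5 kN/m


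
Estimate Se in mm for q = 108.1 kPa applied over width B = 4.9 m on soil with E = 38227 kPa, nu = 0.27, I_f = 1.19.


Using Se = q * B * (1 - nu^2) * I_f / E
1 - nu^2 = 1 - 0.27^2 = 0.9271
Se = 108.1 * 4.9 * 0.9271 * 1.19 / 38227
Se = 0.015287 m
Convert to mm: Se = 0.015287 * 1000 = 15.287 mm


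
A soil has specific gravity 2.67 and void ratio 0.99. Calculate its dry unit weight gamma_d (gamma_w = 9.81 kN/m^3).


Using gamma_d = Gs * gamma_w / (1 + e)
gamma_d = 2.67 * 9.81 / (1 + 0.99)
gamma_d = 2.67 * 9.81 / 1.99
gamma_d = 13.162 kN/m^3


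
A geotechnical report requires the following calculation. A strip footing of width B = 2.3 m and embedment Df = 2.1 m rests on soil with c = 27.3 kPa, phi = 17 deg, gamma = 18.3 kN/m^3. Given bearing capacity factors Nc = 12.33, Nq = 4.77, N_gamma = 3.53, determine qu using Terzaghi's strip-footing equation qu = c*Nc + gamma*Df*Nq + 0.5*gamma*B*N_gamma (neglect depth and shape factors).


Result: 594.21 kPa

Derivation:
Compute qu = c*Nc + gamma*Df*Nq + 0.5*gamma*B*N_gamma
Term 1: 27.3 * 12.33 = 336.609
Term 2: 18.3 * 2.1 * 4.77 = 183.3111
Term 3: 0.5 * 18.3 * 2.3 * 3.53 = 74.28885
qu = 336.609 + 183.3111 + 74.28885
qu = 594.21 kPa


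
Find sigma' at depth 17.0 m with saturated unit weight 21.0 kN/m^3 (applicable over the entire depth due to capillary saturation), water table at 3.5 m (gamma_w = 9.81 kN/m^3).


Result: 224.57 kPa

Derivation:
Total stress = gamma_sat * depth
sigma = 21.0 * 17.0 = 357.0 kPa
Pore water pressure u = gamma_w * (depth - d_wt)
u = 9.81 * (17.0 - 3.5) = 132.435 kPa
Effective stress = sigma - u
sigma' = 357.0 - 132.435 = 224.57 kPa


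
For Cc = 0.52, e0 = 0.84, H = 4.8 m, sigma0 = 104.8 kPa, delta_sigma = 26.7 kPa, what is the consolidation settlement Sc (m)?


Using Sc = Cc * H / (1 + e0) * log10((sigma0 + delta_sigma) / sigma0)
Stress ratio = (104.8 + 26.7) / 104.8 = 1.25477
log10(1.25477) = 0.0985645
Cc * H / (1 + e0) = 0.52 * 4.8 / (1 + 0.84) = 1.35652
Sc = 1.35652 * 0.0985645
Sc = 0.1337 m


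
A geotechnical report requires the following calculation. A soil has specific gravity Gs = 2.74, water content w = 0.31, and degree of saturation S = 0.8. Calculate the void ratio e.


Result: 1.0617

Derivation:
Using the relation e = Gs * w / S
e = 2.74 * 0.31 / 0.8
e = 1.0617


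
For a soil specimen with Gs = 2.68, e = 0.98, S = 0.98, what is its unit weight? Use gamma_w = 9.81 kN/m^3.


Using gamma = gamma_w * (Gs + S*e) / (1 + e)
Numerator: Gs + S*e = 2.68 + 0.98*0.98 = 3.6404
Denominator: 1 + e = 1 + 0.98 = 1.98
gamma = 9.81 * 3.6404 / 1.98
gamma = 18.037 kN/m^3


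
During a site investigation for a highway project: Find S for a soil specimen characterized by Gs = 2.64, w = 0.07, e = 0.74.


Result: 0.2497

Derivation:
Using S = Gs * w / e
S = 2.64 * 0.07 / 0.74
S = 0.2497


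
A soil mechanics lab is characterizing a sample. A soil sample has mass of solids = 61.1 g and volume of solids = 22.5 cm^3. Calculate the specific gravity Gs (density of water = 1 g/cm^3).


Result: 2.716

Derivation:
Using Gs = m_s / (V_s * rho_w)
Since rho_w = 1 g/cm^3:
Gs = 61.1 / 22.5
Gs = 2.716


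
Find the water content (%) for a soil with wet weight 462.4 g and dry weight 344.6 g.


Using w = (m_wet - m_dry) / m_dry * 100
m_wet - m_dry = 462.4 - 344.6 = 117.8 g
w = 117.8 / 344.6 * 100
w = 34.18 %


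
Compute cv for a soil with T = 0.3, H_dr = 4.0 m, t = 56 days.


Using cv = T * H_dr^2 / t
H_dr^2 = 4.0^2 = 16.0
cv = 0.3 * 16.0 / 56
cv = 0.08571 m^2/day


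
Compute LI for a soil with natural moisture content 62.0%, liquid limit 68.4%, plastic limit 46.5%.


Result: 0.708

Derivation:
First compute the plasticity index:
PI = LL - PL = 68.4 - 46.5 = 21.9
Then compute the liquidity index:
LI = (w - PL) / PI
LI = (62.0 - 46.5) / 21.9
LI = 0.708


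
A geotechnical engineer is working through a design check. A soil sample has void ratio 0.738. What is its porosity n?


Using the relation n = e / (1 + e)
n = 0.738 / (1 + 0.738)
n = 0.738 / 1.738
n = 0.4246


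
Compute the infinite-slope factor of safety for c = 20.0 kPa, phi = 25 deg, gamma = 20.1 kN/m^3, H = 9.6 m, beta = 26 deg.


Using Fs = c / (gamma*H*sin(beta)*cos(beta)) + tan(phi)/tan(beta)
Cohesion contribution = 20.0 / (20.1*9.6*sin(26)*cos(26))
Cohesion contribution = 0.263063
Friction contribution = tan(25)/tan(26) = 0.956072
Fs = 0.263063 + 0.956072
Fs = 1.219


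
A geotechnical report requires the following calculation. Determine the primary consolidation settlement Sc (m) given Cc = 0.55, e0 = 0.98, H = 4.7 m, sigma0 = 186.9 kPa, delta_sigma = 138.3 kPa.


Using Sc = Cc * H / (1 + e0) * log10((sigma0 + delta_sigma) / sigma0)
Stress ratio = (186.9 + 138.3) / 186.9 = 1.73997
log10(1.73997) = 0.240541
Cc * H / (1 + e0) = 0.55 * 4.7 / (1 + 0.98) = 1.30556
Sc = 1.30556 * 0.240541
Sc = 0.314 m


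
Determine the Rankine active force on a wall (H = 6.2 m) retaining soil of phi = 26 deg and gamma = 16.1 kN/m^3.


Result: 120.83 kN/m

Derivation:
Compute active earth pressure coefficient:
Ka = tan^2(45 - phi/2) = tan^2(32.0) = 0.390462
Compute active force:
Pa = 0.5 * Ka * gamma * H^2
Pa = 0.5 * 0.390462 * 16.1 * 6.2^2
Pa = 120.83 kN/m


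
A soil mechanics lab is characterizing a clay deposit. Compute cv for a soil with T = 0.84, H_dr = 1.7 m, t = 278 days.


Using cv = T * H_dr^2 / t
H_dr^2 = 1.7^2 = 2.89
cv = 0.84 * 2.89 / 278
cv = 0.00873 m^2/day


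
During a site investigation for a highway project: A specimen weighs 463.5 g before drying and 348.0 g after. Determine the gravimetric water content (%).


Result: 33.19 %

Derivation:
Using w = (m_wet - m_dry) / m_dry * 100
m_wet - m_dry = 463.5 - 348.0 = 115.5 g
w = 115.5 / 348.0 * 100
w = 33.19 %


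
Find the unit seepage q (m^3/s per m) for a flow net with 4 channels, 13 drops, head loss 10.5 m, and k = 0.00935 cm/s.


Convert k to m/s for unit consistency with H:
k = 0.00935 cm/s = 0.00935 / 100 m/s = 9.35e-05 m/s
Using q = k * H * Nf / Nd
Nf / Nd = 4 / 13 = 0.3077
q = 9.35e-05 * 10.5 * 0.3077
q = 0.0003021 m^3/s per m


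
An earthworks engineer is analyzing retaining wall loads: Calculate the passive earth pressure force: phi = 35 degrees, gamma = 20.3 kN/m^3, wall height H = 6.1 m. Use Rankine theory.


Compute passive earth pressure coefficient:
Kp = tan^2(45 + phi/2) = tan^2(62.5) = 3.690172
Compute passive force:
Pp = 0.5 * Kp * gamma * H^2
Pp = 0.5 * 3.690172 * 20.3 * 6.1^2
Pp = 1393.71 kN/m


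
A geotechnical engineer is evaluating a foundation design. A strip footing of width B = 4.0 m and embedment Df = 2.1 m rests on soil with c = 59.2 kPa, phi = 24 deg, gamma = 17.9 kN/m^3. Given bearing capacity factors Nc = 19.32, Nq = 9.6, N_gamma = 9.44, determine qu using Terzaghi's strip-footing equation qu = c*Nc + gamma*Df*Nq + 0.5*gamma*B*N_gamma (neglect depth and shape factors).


Compute qu = c*Nc + gamma*Df*Nq + 0.5*gamma*B*N_gamma
Term 1: 59.2 * 19.32 = 1143.744
Term 2: 17.9 * 2.1 * 9.6 = 360.864
Term 3: 0.5 * 17.9 * 4.0 * 9.44 = 337.952
qu = 1143.744 + 360.864 + 337.952
qu = 1842.56 kPa


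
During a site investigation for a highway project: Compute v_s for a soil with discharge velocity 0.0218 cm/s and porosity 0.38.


Using v_s = v_d / n
v_s = 0.0218 / 0.38
v_s = 0.05737 cm/s


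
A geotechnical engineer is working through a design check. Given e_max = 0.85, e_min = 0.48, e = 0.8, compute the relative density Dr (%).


Using Dr = (e_max - e) / (e_max - e_min) * 100
e_max - e = 0.85 - 0.8 = 0.05
e_max - e_min = 0.85 - 0.48 = 0.37
Dr = 0.05 / 0.37 * 100
Dr = 13.51 %


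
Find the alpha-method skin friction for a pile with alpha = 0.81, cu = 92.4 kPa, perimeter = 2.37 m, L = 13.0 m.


Using Qs = alpha * cu * perimeter * L
Qs = 0.81 * 92.4 * 2.37 * 13.0
Qs = 2305.94 kN


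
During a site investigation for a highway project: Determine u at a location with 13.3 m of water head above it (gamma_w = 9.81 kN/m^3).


Using u = gamma_w * h_w
u = 9.81 * 13.3
u = 130.47 kPa


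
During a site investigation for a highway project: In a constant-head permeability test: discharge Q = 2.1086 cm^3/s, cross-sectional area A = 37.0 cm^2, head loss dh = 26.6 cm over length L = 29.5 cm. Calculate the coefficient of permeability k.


Result: 0.063202 cm/s

Derivation:
Compute hydraulic gradient:
i = dh / L = 26.6 / 29.5 = 0.901695
Then apply Darcy's law:
k = Q / (A * i)
k = 2.1086 / (37.0 * 0.901695)
k = 2.1086 / 33.3627
k = 0.063202 cm/s


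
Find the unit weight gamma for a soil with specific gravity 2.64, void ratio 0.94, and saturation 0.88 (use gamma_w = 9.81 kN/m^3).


Using gamma = gamma_w * (Gs + S*e) / (1 + e)
Numerator: Gs + S*e = 2.64 + 0.88*0.94 = 3.4672
Denominator: 1 + e = 1 + 0.94 = 1.94
gamma = 9.81 * 3.4672 / 1.94
gamma = 17.533 kN/m^3


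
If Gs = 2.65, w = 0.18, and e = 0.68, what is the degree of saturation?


Using S = Gs * w / e
S = 2.65 * 0.18 / 0.68
S = 0.7015


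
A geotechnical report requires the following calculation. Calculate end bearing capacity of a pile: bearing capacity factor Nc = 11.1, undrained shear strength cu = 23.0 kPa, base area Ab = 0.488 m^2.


Result: 124.59 kN

Derivation:
Using Qb = Nc * cu * Ab
Qb = 11.1 * 23.0 * 0.488
Qb = 124.59 kN


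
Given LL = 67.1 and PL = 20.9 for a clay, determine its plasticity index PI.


Using PI = LL - PL
PI = 67.1 - 20.9
PI = 46.2


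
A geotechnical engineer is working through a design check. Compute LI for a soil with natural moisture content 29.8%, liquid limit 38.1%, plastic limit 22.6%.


Result: 0.465

Derivation:
First compute the plasticity index:
PI = LL - PL = 38.1 - 22.6 = 15.5
Then compute the liquidity index:
LI = (w - PL) / PI
LI = (29.8 - 22.6) / 15.5
LI = 0.465


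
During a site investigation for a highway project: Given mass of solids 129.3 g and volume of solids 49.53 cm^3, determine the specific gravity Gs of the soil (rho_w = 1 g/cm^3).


Using Gs = m_s / (V_s * rho_w)
Since rho_w = 1 g/cm^3:
Gs = 129.3 / 49.53
Gs = 2.611


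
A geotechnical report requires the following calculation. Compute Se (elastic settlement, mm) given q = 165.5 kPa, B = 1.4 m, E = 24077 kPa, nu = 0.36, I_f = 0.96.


Using Se = q * B * (1 - nu^2) * I_f / E
1 - nu^2 = 1 - 0.36^2 = 0.8704
Se = 165.5 * 1.4 * 0.8704 * 0.96 / 24077
Se = 0.008041 m
Convert to mm: Se = 0.008041 * 1000 = 8.041 mm


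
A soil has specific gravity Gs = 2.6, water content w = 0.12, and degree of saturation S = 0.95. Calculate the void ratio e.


Using the relation e = Gs * w / S
e = 2.6 * 0.12 / 0.95
e = 0.3284


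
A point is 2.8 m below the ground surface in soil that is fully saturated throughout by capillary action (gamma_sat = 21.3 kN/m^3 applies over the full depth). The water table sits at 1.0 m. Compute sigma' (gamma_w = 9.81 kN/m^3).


Total stress = gamma_sat * depth
sigma = 21.3 * 2.8 = 59.64 kPa
Pore water pressure u = gamma_w * (depth - d_wt)
u = 9.81 * (2.8 - 1.0) = 17.658 kPa
Effective stress = sigma - u
sigma' = 59.64 - 17.658 = 41.98 kPa


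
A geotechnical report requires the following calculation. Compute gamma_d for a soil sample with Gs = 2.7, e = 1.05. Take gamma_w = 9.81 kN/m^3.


Using gamma_d = Gs * gamma_w / (1 + e)
gamma_d = 2.7 * 9.81 / (1 + 1.05)
gamma_d = 2.7 * 9.81 / 2.05
gamma_d = 12.92 kN/m^3


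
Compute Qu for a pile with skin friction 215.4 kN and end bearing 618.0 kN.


Result: 833.4 kN

Derivation:
Using Qu = Qf + Qb
Qu = 215.4 + 618.0
Qu = 833.4 kN


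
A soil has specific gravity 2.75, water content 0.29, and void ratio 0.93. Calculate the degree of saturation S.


Result: 0.8575

Derivation:
Using S = Gs * w / e
S = 2.75 * 0.29 / 0.93
S = 0.8575


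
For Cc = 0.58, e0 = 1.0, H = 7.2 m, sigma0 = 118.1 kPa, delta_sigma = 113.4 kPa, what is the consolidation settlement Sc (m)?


Using Sc = Cc * H / (1 + e0) * log10((sigma0 + delta_sigma) / sigma0)
Stress ratio = (118.1 + 113.4) / 118.1 = 1.9602
log10(1.9602) = 0.292301
Cc * H / (1 + e0) = 0.58 * 7.2 / (1 + 1.0) = 2.088
Sc = 2.088 * 0.292301
Sc = 0.6103 m


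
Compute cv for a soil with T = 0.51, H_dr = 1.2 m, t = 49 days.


Using cv = T * H_dr^2 / t
H_dr^2 = 1.2^2 = 1.44
cv = 0.51 * 1.44 / 49
cv = 0.01499 m^2/day


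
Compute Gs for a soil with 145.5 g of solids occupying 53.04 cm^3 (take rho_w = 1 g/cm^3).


Using Gs = m_s / (V_s * rho_w)
Since rho_w = 1 g/cm^3:
Gs = 145.5 / 53.04
Gs = 2.743


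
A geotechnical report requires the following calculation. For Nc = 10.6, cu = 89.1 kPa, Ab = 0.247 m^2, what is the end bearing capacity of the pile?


Using Qb = Nc * cu * Ab
Qb = 10.6 * 89.1 * 0.247
Qb = 233.28 kN


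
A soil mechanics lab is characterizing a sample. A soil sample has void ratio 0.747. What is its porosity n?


Result: 0.4276

Derivation:
Using the relation n = e / (1 + e)
n = 0.747 / (1 + 0.747)
n = 0.747 / 1.747
n = 0.4276


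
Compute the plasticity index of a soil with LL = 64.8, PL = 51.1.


Result: 13.7

Derivation:
Using PI = LL - PL
PI = 64.8 - 51.1
PI = 13.7


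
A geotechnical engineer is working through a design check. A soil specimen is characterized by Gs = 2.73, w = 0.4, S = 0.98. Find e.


Using the relation e = Gs * w / S
e = 2.73 * 0.4 / 0.98
e = 1.1143


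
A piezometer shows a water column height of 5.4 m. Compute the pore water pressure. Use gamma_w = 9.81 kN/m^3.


Using u = gamma_w * h_w
u = 9.81 * 5.4
u = 52.97 kPa


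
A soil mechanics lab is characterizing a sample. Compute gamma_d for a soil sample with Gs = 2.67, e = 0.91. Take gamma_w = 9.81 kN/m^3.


Result: 13.713 kN/m^3

Derivation:
Using gamma_d = Gs * gamma_w / (1 + e)
gamma_d = 2.67 * 9.81 / (1 + 0.91)
gamma_d = 2.67 * 9.81 / 1.91
gamma_d = 13.713 kN/m^3


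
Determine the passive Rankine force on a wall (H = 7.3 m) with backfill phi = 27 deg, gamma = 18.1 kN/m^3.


Compute passive earth pressure coefficient:
Kp = tan^2(45 + phi/2) = tan^2(58.5) = 2.66294
Compute passive force:
Pp = 0.5 * Kp * gamma * H^2
Pp = 0.5 * 2.66294 * 18.1 * 7.3^2
Pp = 1284.27 kN/m


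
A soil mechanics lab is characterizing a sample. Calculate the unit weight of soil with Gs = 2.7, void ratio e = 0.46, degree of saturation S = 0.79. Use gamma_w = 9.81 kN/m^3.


Result: 20.584 kN/m^3

Derivation:
Using gamma = gamma_w * (Gs + S*e) / (1 + e)
Numerator: Gs + S*e = 2.7 + 0.79*0.46 = 3.0634
Denominator: 1 + e = 1 + 0.46 = 1.46
gamma = 9.81 * 3.0634 / 1.46
gamma = 20.584 kN/m^3


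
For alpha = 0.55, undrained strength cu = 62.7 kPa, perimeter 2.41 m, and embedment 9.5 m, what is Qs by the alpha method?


Using Qs = alpha * cu * perimeter * L
Qs = 0.55 * 62.7 * 2.41 * 9.5
Qs = 789.53 kN


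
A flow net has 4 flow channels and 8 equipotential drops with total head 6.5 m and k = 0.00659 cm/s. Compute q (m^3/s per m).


Convert k to m/s for unit consistency with H:
k = 0.00659 cm/s = 0.00659 / 100 m/s = 6.59e-05 m/s
Using q = k * H * Nf / Nd
Nf / Nd = 4 / 8 = 0.5
q = 6.59e-05 * 6.5 * 0.5
q = 0.0002142 m^3/s per m


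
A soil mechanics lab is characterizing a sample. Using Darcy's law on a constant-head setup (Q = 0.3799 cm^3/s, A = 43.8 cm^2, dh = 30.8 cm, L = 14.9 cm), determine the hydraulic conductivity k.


Result: 0.004196 cm/s

Derivation:
Compute hydraulic gradient:
i = dh / L = 30.8 / 14.9 = 2.06711
Then apply Darcy's law:
k = Q / (A * i)
k = 0.3799 / (43.8 * 2.06711)
k = 0.3799 / 90.5396
k = 0.004196 cm/s


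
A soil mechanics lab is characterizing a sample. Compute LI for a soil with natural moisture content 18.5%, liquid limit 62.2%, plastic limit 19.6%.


First compute the plasticity index:
PI = LL - PL = 62.2 - 19.6 = 42.6
Then compute the liquidity index:
LI = (w - PL) / PI
LI = (18.5 - 19.6) / 42.6
LI = -0.026
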